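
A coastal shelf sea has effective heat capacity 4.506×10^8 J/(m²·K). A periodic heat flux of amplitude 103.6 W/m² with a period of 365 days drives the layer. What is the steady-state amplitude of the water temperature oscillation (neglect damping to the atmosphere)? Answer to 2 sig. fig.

1.2 K

Areal heat capacity C = 4.506×10^8 J/(m²·K) (given).
Angular frequency ω = 2π / T = 2π / 3.15×10^7 s = 1.99×10^-7 s⁻¹.
Cω = 4.51×10^8 × 1.99×10^-7 = 89.8 W/(m²·K).
Amplitude A = F₀ / (Cω) = 103.6 / 89.8 = 1.15 K.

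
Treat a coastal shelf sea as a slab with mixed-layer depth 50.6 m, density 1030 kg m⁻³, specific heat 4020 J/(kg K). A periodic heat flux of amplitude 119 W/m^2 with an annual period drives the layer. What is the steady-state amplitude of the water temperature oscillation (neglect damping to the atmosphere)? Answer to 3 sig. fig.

Areal heat capacity C = ρ c_p D = 1030 × 4020 × 50.6 = 2.10×10^8 J/(m²·K).
Angular frequency ω = 2π / T = 2π / 3.15×10^7 s = 1.99×10^-7 s⁻¹.
Cω = 2.10×10^8 × 1.99×10^-7 = 41.7 W/(m²·K).
Amplitude A = F₀ / (Cω) = 119 / 41.7 = 2.85 K.

2.85 K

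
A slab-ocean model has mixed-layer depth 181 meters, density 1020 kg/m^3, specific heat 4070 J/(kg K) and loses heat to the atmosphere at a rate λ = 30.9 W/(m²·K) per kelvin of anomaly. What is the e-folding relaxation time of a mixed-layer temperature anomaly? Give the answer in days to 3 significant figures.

281 days

Areal heat capacity C = ρ c_p D = 1020 × 4070 × 181 = 7.51×10^8 J m⁻² K⁻¹.
Relaxation time τ = C / λ = 7.51×10^8 / 30.9 = 2.43×10^7 s.
In days: 2.43×10^7 s / (86400 s/day) = 281 days.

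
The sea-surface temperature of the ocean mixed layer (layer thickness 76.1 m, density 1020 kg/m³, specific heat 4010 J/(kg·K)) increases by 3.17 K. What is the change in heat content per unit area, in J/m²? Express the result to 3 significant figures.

Areal heat capacity C = ρ c_p D = 1020 × 4010 × 76.1 = 3.11×10^8 J/(m²·K).
ΔQ = C ΔT = 3.11×10^8 × 3.17 = 9.87×10^8 J/m².

9.87×10^8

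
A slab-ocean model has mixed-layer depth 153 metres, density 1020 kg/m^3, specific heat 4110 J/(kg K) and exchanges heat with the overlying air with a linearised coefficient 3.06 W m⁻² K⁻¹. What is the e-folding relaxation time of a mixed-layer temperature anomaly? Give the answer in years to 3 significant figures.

Areal heat capacity C = ρ c_p D = 1020 × 4110 × 153 = 6.41×10^8 J/(m²·K).
Relaxation time τ = C / λ = 6.41×10^8 / 3.06 = 2.10×10^8 s.
In years: 2.10×10^8 s / (3.156×10^7 s/year) = 6.64 years.

6.64 years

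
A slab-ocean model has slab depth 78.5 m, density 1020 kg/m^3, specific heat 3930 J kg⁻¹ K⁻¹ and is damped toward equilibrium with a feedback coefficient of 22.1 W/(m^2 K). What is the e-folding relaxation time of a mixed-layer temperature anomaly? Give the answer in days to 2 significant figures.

Areal heat capacity C = ρ c_p D = 1020 × 3930 × 78.5 = 3.15×10^8 J m⁻² K⁻¹.
Relaxation time τ = C / λ = 3.15×10^8 / 22.1 = 1.42×10^7 s.
In days: 1.42×10^7 s / (86400 s/day) = 165 days.

160 days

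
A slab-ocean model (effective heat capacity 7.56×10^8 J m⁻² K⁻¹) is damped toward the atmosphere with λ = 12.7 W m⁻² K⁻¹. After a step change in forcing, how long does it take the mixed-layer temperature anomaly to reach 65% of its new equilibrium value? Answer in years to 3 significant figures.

1.98 years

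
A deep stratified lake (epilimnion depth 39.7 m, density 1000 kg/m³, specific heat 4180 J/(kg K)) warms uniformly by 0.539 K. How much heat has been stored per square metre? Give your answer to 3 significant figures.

8.94×10^7

Areal heat capacity C = ρ c_p D = 1000 × 4180 × 39.7 = 1.66×10^8 J/(m^2 K).
ΔQ = C ΔT = 1.66×10^8 × 0.539 = 8.94×10^7 J/m².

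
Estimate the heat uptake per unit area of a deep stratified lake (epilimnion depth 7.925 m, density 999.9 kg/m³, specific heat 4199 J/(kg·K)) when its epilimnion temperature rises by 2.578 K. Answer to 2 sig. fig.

Areal heat capacity C = ρ c_p D = 999.9 × 4199 × 7.925 = 3.33×10^7 J/(m²·K).
ΔQ = C ΔT = 3.33×10^7 × 2.578 = 8.58×10^7 J/m².

8.6×10^7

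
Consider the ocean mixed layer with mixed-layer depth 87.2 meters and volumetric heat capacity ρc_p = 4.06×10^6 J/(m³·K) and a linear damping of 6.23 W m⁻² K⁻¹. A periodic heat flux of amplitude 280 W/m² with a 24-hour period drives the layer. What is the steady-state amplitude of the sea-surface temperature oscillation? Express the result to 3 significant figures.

Areal heat capacity C = ρc_p × D = 4.06×10^6 × 87.2 = 3.54×10^8 J m⁻² K⁻¹.
Angular frequency ω = 2π / T = 2π / 86400 s = 7.27×10^-5 s⁻¹.
√((Cω)² + λ²) = √((25700)² + 6.23²) = 25700 W/(m²·K).
Amplitude A = F₀ / √((Cω)²+λ²) = 280 / 25700 = 0.0109 K.

0.0109 K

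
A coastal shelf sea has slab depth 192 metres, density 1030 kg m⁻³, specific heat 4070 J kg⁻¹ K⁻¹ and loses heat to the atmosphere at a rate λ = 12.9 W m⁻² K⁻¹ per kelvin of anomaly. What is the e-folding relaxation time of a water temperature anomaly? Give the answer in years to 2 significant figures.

2.0 years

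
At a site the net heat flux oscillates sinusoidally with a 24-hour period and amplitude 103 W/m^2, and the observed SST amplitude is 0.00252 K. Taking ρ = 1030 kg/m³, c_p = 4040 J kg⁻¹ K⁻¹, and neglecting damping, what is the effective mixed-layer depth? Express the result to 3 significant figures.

135 m

ω = 2π / 86400 s = 7.27×10^-5 s⁻¹.
Required C = F₀ / (A ω) = 103 / (0.00252 × 7.27×10^-5) = 5.62×10^8 J/(m²·K).
D = C / (ρ c_p) = 5.62×10^8 / (1030 × 4040) = 135 m.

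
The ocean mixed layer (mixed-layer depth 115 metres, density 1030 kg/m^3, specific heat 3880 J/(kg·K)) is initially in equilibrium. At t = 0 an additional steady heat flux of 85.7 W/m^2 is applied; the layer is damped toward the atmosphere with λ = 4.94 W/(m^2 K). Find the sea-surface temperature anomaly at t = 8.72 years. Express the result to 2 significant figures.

Areal heat capacity C = ρ c_p D = 1030 × 3880 × 115 = 4.60×10^8 J/(m^2 K).
τ = C / λ = 4.60×10^8 / 4.94 = 9.30×10^7 s.
Equilibrium anomaly ΔT_eq = F / λ = 85.7 / 4.94 = 17.3 K.
t = 8.72 years = 2.75×10^8 s, so t/τ = 2.96.
ΔT(t) = ΔT_eq (1 − e^(−t/τ)) = 17.3 × (1 − e^−2.96) = 16.4 K.

16 K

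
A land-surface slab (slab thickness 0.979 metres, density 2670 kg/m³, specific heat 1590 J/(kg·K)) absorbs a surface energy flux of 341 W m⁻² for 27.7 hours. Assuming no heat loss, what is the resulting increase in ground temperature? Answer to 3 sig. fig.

8.18 K

Areal heat capacity C = ρ c_p D = 2670 × 1590 × 0.979 = 4.16×10^6 J/(m^2 K).
Net heat input Q = F Δt = 341 × (27.7 hours × 3600 s/hour) = 3.40×10^7 J/m².
ΔT = Q / C = 3.40×10^7 / 4.16×10^6 = 8.18 K.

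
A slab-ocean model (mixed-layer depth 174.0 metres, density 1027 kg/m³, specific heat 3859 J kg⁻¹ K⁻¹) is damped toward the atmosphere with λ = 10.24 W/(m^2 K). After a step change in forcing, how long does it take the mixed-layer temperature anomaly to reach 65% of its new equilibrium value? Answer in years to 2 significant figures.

Areal heat capacity C = ρ c_p D = 1027 × 3859 × 174.0 = 6.90×10^8 J m⁻² K⁻¹.
τ = C / λ = 6.90×10^8 / 10.24 = 6.73×10^7 s.
Fraction reached: 1 − e^(−t/τ) = 0.65 ⇒ t = −τ ln(1 − 0.65) = τ × 1.05.
t = 7.07×10^7 s = 2.24 years.

2.2 years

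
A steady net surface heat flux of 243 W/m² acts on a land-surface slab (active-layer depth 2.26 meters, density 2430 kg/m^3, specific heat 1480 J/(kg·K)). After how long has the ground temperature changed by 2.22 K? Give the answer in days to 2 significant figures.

Areal heat capacity C = ρ c_p D = 2430 × 1480 × 2.26 = 8.13×10^6 J/(m^2 K).
Time required: Δt = C ΔT / F = 8.13×10^6 × 2.22 / 243 = 74300 s.
In days: 74300 s / (86400 s/day) = 0.859 days.

0.86 days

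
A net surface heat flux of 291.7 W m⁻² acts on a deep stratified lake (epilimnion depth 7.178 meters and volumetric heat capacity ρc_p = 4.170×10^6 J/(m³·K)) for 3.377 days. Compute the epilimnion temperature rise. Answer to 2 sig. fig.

2.8 K

Areal heat capacity C = ρc_p × D = 4.170×10^6 × 7.178 = 2.99×10^7 J/(m²·K).
Net heat input Q = F Δt = 291.7 × (3.377 days × 86400 s/day) = 8.51×10^7 J/m².
ΔT = Q / C = 8.51×10^7 / 2.99×10^7 = 2.84 K.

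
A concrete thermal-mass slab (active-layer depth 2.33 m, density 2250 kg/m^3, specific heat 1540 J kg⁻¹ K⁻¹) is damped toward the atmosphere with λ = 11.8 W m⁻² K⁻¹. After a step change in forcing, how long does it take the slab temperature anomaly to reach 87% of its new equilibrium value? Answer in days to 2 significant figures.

Areal heat capacity C = ρ c_p D = 2250 × 1540 × 2.33 = 8.07×10^6 J/(m^2 K).
τ = C / λ = 8.07×10^6 / 11.8 = 6.84×10^5 s.
Fraction reached: 1 − e^(−t/τ) = 0.87 ⇒ t = −τ ln(1 − 0.87) = τ × 2.04.
t = 1.40×10^6 s = 16.2 days.

16 days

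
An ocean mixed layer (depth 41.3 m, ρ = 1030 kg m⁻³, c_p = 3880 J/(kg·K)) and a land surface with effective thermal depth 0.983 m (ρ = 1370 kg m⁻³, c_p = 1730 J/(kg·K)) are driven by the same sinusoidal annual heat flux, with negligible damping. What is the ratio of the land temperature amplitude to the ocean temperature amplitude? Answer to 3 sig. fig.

C_ocean = 1030 × 3880 × 41.3 = 1.65×10^8 J/(m²·K).
C_land = 1370 × 1730 × 0.983 = 2.33×10^6 J/(m²·K).
Undamped amplitude ∝ 1/C, so A_land/A_ocean = C_ocean/C_land = 70.8.

70.8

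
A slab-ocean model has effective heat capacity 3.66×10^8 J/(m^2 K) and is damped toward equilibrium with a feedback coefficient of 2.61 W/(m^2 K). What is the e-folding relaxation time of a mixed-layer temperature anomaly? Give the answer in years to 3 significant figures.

Areal heat capacity C = 3.66×10^8 J/(m^2 K) (given).
Relaxation time τ = C / λ = 3.66×10^8 / 2.61 = 1.40×10^8 s.
In years: 1.40×10^8 s / (3.156×10^7 s/year) = 4.44 years.

4.44 years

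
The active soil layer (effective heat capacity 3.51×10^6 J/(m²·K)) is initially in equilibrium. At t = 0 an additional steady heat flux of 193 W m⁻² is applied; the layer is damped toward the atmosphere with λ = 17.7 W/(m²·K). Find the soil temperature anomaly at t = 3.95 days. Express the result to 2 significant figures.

Areal heat capacity C = 3.51×10^6 J/(m²·K) (given).
τ = C / λ = 3.51×10^6 / 17.7 = 1.98×10^5 s.
Equilibrium anomaly ΔT_eq = F / λ = 193 / 17.7 = 10.9 K.
t = 3.95 days = 3.41×10^5 s, so t/τ = 1.72.
ΔT(t) = ΔT_eq (1 − e^(−t/τ)) = 10.9 × (1 − e^−1.72) = 8.95 K.

9.0 K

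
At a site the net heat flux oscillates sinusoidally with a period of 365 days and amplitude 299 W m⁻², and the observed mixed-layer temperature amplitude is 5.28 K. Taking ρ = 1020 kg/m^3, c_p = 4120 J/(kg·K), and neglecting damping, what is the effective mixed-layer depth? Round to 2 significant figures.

ω = 2π / 3.15×10^7 s = 1.99×10^-7 s⁻¹.
Required C = F₀ / (A ω) = 299 / (5.28 × 1.99×10^-7) = 2.84×10^8 J/(m²·K).
D = C / (ρ c_p) = 2.84×10^8 / (1020 × 4120) = 67.6 m.

68 m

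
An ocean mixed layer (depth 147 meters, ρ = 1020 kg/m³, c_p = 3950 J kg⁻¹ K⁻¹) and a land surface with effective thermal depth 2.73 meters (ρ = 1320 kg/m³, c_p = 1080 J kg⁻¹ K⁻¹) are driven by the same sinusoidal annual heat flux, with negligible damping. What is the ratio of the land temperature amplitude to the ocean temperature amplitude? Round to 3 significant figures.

152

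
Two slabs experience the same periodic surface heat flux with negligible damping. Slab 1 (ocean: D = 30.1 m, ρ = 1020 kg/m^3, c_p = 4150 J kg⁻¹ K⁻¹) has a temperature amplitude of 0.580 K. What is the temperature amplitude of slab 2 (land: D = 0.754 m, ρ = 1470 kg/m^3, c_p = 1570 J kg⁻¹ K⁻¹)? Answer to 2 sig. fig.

42 K

C_ocean = 1.27×10^8 J/(m²·K); C_land = 1.74×10^6 J/(m²·K).
A ∝ 1/C ⇒ A_land = A_ocean × C_ocean/C_land = 0.580 × 73.2 = 42.5 K.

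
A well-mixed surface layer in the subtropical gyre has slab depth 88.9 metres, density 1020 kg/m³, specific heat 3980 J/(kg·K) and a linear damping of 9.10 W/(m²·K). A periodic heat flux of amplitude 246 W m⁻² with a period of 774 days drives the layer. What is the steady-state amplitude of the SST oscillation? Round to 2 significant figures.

Areal heat capacity C = ρ c_p D = 1020 × 3980 × 88.9 = 3.61×10^8 J/(m²·K).
Angular frequency ω = 2π / T = 2π / 6.69×10^7 s = 9.40×10^-8 s⁻¹.
√((Cω)² + λ²) = √((33.9)² + 9.10²) = 35.1 W/(m²·K).
Amplitude A = F₀ / √((Cω)²+λ²) = 246 / 35.1 = 7.01 K.

7.0 K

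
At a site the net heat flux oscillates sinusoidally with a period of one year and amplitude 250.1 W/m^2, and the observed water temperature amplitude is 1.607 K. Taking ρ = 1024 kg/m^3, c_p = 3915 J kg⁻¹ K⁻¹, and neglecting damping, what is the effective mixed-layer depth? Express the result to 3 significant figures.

ω = 2π / 3.15×10^7 s = 1.99×10^-7 s⁻¹.
Required C = F₀ / (A ω) = 250.1 / (1.607 × 1.99×10^-7) = 7.81×10^8 J/(m²·K).
D = C / (ρ c_p) = 7.81×10^8 / (1024 × 3915) = 195 m.

195 m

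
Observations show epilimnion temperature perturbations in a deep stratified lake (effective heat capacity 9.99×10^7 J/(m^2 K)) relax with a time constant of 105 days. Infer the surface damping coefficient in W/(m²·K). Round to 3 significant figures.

11.0

Areal heat capacity C = 9.99×10^7 J/(m^2 K) (given).
τ = 105 days = 9.07×10^6 s.
λ = C / τ = 9.99×10^7 / 9.07×10^6 = 11.0 W/(m²·K).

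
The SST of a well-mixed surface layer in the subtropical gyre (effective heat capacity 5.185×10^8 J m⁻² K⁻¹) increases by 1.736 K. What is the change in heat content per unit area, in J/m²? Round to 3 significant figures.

Areal heat capacity C = 5.185×10^8 J m⁻² K⁻¹ (given).
ΔQ = C ΔT = 5.18×10^8 × 1.736 = 9.00×10^8 J/m².

9.00×10^8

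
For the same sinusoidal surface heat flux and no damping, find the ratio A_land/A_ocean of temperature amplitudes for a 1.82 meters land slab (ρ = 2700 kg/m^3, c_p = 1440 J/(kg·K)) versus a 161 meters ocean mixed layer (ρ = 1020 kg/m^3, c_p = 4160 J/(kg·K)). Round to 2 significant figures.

97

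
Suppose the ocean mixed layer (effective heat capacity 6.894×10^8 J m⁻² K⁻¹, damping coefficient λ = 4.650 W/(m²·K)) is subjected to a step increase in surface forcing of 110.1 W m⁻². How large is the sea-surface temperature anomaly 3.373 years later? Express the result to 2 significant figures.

Areal heat capacity C = 6.894×10^8 J m⁻² K⁻¹ (given).
τ = C / λ = 6.89×10^8 / 4.650 = 1.48×10^8 s.
Equilibrium anomaly ΔT_eq = F / λ = 110.1 / 4.650 = 23.7 K.
t = 3.373 years = 1.06×10^8 s, so t/τ = 0.718.
ΔT(t) = ΔT_eq (1 − e^(−t/τ)) = 23.7 × (1 − e^−0.718) = 12.1 K.

12 K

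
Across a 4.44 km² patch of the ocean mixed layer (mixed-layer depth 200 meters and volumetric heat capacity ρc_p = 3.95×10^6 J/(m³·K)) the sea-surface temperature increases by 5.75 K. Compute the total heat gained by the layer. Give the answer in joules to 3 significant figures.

2.02×10^16 J

Areal heat capacity C = ρc_p × D = 3.95×10^6 × 200 = 7.90×10^8 J m⁻² K⁻¹.
Heat per unit area: q = C ΔT = 7.90×10^8 × 5.75 = 4.54×10^9 J/m².
Total heat: Q = q × A = 4.54×10^9 × (4.44 × 10⁶ m²) = 2.02×10^16 J.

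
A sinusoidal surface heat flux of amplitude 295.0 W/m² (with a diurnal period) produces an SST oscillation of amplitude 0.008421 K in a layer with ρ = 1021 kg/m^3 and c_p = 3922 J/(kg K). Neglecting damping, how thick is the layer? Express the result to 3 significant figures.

120 m

ω = 2π / 86400 s = 7.27×10^-5 s⁻¹.
Required C = F₀ / (A ω) = 295.0 / (0.008421 × 7.27×10^-5) = 4.82×10^8 J/(m²·K).
D = C / (ρ c_p) = 4.82×10^8 / (1021 × 3922) = 120 m.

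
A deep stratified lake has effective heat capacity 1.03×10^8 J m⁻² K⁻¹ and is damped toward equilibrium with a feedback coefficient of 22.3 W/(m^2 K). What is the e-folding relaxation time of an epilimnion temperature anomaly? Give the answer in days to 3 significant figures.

53.5 days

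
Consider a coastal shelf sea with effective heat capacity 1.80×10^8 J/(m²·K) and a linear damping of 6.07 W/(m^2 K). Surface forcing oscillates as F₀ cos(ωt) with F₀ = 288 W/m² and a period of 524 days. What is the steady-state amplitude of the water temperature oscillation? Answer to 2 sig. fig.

11 K

Areal heat capacity C = 1.80×10^8 J/(m²·K) (given).
Angular frequency ω = 2π / T = 2π / 4.53×10^7 s = 1.39×10^-7 s⁻¹.
√((Cω)² + λ²) = √((25.0)² + 6.07²) = 25.7 W/(m²·K).
Amplitude A = F₀ / √((Cω)²+λ²) = 288 / 25.7 = 11.2 K.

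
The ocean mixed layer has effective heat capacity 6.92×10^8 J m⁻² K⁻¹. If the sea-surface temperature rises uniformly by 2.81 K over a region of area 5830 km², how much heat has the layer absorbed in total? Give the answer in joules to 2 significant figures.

Areal heat capacity C = 6.92×10^8 J m⁻² K⁻¹ (given).
Heat per unit area: q = C ΔT = 6.92×10^8 × 2.81 = 1.94×10^9 J/m².
Total heat: Q = q × A = 1.94×10^9 × (5830 × 10⁶ m²) = 1.13×10^19 J.

1.1×10^19 J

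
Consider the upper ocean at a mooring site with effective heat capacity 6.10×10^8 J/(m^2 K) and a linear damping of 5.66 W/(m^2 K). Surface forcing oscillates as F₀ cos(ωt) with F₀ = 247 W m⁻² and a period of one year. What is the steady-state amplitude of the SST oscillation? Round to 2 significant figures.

Areal heat capacity C = 6.10×10^8 J/(m^2 K) (given).
Angular frequency ω = 2π / T = 2π / 3.15×10^7 s = 1.99×10^-7 s⁻¹.
√((Cω)² + λ²) = √((122)² + 5.66²) = 122 W/(m²·K).
Amplitude A = F₀ / √((Cω)²+λ²) = 247 / 122 = 2.03 K.

2.0 K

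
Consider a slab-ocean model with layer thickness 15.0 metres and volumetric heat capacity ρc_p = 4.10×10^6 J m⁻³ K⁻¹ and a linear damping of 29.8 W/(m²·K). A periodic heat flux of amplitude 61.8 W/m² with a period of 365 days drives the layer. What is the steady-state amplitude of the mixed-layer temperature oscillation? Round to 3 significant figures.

1.92 K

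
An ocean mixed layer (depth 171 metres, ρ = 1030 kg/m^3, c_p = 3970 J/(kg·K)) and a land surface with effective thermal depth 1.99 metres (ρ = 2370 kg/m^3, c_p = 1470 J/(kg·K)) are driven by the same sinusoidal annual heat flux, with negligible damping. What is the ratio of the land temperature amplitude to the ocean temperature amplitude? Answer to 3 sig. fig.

C_ocean = 1030 × 3970 × 171 = 6.99×10^8 J/(m²·K).
C_land = 2370 × 1470 × 1.99 = 6.93×10^6 J/(m²·K).
Undamped amplitude ∝ 1/C, so A_land/A_ocean = C_ocean/C_land = 101.

101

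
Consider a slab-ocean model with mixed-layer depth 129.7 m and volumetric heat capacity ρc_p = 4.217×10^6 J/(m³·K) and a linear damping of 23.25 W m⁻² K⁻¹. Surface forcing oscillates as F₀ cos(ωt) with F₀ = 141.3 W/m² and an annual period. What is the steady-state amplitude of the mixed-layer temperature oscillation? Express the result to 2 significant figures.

1.3 K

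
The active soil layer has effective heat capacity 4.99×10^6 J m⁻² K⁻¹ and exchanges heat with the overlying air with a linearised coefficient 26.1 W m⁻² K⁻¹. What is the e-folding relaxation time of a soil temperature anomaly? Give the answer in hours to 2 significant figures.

53 hours

Areal heat capacity C = 4.99×10^6 J m⁻² K⁻¹ (given).
Relaxation time τ = C / λ = 4.99×10^6 / 26.1 = 1.91×10^5 s.
In hours: 1.91×10^5 s / (3600 s/hour) = 53.1 hours.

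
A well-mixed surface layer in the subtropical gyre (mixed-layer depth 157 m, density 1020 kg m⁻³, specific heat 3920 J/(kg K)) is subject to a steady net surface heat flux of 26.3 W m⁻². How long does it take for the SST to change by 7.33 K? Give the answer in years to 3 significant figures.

5.54 years

Areal heat capacity C = ρ c_p D = 1020 × 3920 × 157 = 6.28×10^8 J/(m²·K).
Time required: Δt = C ΔT / F = 6.28×10^8 × 7.33 / 26.3 = 1.75×10^8 s.
In years: 1.75×10^8 s / (3.156×10^7 s/year) = 5.54 years.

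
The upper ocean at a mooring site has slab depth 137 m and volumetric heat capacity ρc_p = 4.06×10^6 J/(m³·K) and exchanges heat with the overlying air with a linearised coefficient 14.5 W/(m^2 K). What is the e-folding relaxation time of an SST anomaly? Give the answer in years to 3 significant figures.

1.22 years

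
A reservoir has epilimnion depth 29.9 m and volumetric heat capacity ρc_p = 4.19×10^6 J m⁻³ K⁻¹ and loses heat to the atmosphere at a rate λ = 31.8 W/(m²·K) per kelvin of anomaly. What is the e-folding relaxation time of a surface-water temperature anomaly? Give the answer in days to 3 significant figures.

45.6 days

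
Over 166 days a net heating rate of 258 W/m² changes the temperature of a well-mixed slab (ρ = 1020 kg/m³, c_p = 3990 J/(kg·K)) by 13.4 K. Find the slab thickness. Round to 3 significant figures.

Heat input Q = F Δt = 258 × 1.43×10^7 s = 3.70×10^9 J/m².
Required areal heat capacity C = Q / ΔT = 2.76×10^8 J/(m²·K).
Depth D = C / (ρ c_p) = 2.76×10^8 / (1020 × 3990) = 67.9 m.

67.9 m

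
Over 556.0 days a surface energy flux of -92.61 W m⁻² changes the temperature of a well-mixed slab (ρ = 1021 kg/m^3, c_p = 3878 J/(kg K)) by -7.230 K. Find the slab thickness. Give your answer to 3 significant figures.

155 m

Heat input Q = F Δt = -92.61 × 4.80×10^7 s = -4.45×10^9 J/m².
Required areal heat capacity C = Q / ΔT = 6.15×10^8 J/(m²·K).
Depth D = C / (ρ c_p) = 6.15×10^8 / (1021 × 3878) = 155 m.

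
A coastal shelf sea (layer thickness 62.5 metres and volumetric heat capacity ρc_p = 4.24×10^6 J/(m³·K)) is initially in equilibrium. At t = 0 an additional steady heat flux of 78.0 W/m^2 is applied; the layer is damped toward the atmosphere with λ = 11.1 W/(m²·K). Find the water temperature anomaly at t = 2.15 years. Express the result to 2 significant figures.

Areal heat capacity C = ρc_p × D = 4.24×10^6 × 62.5 = 2.65×10^8 J/(m²·K).
τ = C / λ = 2.65×10^8 / 11.1 = 2.39×10^7 s.
Equilibrium anomaly ΔT_eq = F / λ = 78.0 / 11.1 = 7.03 K.
t = 2.15 years = 6.78×10^7 s, so t/τ = 2.84.
ΔT(t) = ΔT_eq (1 − e^(−t/τ)) = 7.03 × (1 − e^−2.84) = 6.62 K.

6.6 K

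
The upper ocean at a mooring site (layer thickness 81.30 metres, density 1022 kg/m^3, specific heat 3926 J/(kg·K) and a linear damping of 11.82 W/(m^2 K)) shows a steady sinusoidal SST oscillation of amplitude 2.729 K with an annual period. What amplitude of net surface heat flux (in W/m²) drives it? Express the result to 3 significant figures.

180

Areal heat capacity C = ρ c_p D = 1022 × 3926 × 81.30 = 3.26×10^8 J m⁻² K⁻¹.
ω = 2π / 3.15×10^7 s = 1.99×10^-7 s⁻¹.
√((Cω)² + λ²) = √((65.0)² + 11.82²) = 66.1 W/(m²·K).
F₀ = A × √((Cω)²+λ²) = 2.729 × 66.1 = 180 W/m².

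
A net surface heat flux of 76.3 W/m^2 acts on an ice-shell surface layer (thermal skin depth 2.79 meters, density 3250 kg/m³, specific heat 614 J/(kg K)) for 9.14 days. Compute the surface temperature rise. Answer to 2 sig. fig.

Areal heat capacity C = ρ c_p D = 3250 × 614 × 2.79 = 5.57×10^6 J/(m²·K).
Net heat input Q = F Δt = 76.3 × (9.14 days × 86400 s/day) = 6.03×10^7 J/m².
ΔT = Q / C = 6.03×10^7 / 5.57×10^6 = 10.8 K.

11 K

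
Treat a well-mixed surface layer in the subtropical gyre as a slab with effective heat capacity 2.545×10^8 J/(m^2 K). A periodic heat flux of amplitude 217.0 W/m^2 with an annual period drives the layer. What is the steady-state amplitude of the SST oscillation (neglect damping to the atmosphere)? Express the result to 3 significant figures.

4.28 K

Areal heat capacity C = 2.545×10^8 J/(m^2 K) (given).
Angular frequency ω = 2π / T = 2π / 3.15×10^7 s = 1.99×10^-7 s⁻¹.
Cω = 2.54×10^8 × 1.99×10^-7 = 50.7 W/(m²·K).
Amplitude A = F₀ / (Cω) = 217.0 / 50.7 = 4.28 K.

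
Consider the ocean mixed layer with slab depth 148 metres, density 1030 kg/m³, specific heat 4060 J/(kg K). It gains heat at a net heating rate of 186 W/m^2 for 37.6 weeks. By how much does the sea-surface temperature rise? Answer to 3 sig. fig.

6.83 K

Areal heat capacity C = ρ c_p D = 1030 × 4060 × 148 = 6.19×10^8 J m⁻² K⁻¹.
Net heat input Q = F Δt = 186 × (37.6 weeks × 6.048×10^5 s/week) = 4.23×10^9 J/m².
ΔT = Q / C = 4.23×10^9 / 6.19×10^8 = 6.83 K.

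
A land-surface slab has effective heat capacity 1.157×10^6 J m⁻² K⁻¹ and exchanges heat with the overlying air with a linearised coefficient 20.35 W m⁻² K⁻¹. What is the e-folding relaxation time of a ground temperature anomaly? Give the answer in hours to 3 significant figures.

Areal heat capacity C = 1.157×10^6 J m⁻² K⁻¹ (given).
Relaxation time τ = C / λ = 1.16×10^6 / 20.35 = 56900 s.
In hours: 56900 s / (3600 s/hour) = 15.8 hours.

15.8 hours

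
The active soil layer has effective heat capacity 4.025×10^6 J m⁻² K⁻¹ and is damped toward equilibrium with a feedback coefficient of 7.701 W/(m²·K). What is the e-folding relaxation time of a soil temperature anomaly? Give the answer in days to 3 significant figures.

6.05 days

Areal heat capacity C = 4.025×10^6 J m⁻² K⁻¹ (given).
Relaxation time τ = C / λ = 4.02×10^6 / 7.701 = 5.23×10^5 s.
In days: 5.23×10^5 s / (86400 s/day) = 6.05 days.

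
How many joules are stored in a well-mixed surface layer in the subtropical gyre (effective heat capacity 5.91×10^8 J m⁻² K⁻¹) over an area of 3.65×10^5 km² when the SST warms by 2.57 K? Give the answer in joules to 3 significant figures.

5.54×10^20 J

Areal heat capacity C = 5.91×10^8 J m⁻² K⁻¹ (given).
Heat per unit area: q = C ΔT = 5.91×10^8 × 2.57 = 1.52×10^9 J/m².
Total heat: Q = q × A = 1.52×10^9 × (3.65×10^5 × 10⁶ m²) = 5.54×10^20 J.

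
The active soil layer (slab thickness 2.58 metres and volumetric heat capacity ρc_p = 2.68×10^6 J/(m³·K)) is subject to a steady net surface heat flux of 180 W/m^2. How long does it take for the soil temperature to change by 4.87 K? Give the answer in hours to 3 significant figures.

52.0 hours

Areal heat capacity C = ρc_p × D = 2.68×10^6 × 2.58 = 6.91×10^6 J/(m^2 K).
Time required: Δt = C ΔT / F = 6.91×10^6 × 4.87 / 180 = 1.87×10^5 s.
In hours: 1.87×10^5 s / (3600 s/hour) = 52.0 hours.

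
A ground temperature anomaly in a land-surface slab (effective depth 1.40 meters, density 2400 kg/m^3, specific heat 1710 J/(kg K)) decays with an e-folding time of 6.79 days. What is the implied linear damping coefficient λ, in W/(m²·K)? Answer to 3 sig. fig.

9.79

Areal heat capacity C = ρ c_p D = 2400 × 1710 × 1.40 = 5.75×10^6 J m⁻² K⁻¹.
τ = 6.79 days = 5.87×10^5 s.
λ = C / τ = 5.75×10^6 / 5.87×10^5 = 9.79 W/(m²·K).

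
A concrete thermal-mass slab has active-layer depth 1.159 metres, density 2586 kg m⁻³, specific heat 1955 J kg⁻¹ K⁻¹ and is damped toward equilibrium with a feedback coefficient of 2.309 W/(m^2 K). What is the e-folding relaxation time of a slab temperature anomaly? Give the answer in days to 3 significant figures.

29.4 days

Areal heat capacity C = ρ c_p D = 2586 × 1955 × 1.159 = 5.86×10^6 J/(m^2 K).
Relaxation time τ = C / λ = 5.86×10^6 / 2.309 = 2.54×10^6 s.
In days: 2.54×10^6 s / (86400 s/day) = 29.4 days.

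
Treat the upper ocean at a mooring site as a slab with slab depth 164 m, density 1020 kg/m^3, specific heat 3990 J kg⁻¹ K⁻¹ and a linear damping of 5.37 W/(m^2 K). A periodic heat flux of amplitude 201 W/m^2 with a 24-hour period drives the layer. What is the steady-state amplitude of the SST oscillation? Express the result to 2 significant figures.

0.0041 K

Areal heat capacity C = ρ c_p D = 1020 × 3990 × 164 = 6.67×10^8 J m⁻² K⁻¹.
Angular frequency ω = 2π / T = 2π / 86400 s = 7.27×10^-5 s⁻¹.
√((Cω)² + λ²) = √((48500)² + 5.37²) = 48500 W/(m²·K).
Amplitude A = F₀ / √((Cω)²+λ²) = 201 / 48500 = 0.00414 K.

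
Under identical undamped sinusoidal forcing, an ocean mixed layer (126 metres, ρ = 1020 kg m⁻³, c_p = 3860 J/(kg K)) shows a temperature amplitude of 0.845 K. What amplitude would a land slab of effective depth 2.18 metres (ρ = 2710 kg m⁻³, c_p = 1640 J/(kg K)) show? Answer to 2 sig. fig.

C_ocean = 4.96×10^8 J/(m²·K); C_land = 9.69×10^6 J/(m²·K).
A ∝ 1/C ⇒ A_land = A_ocean × C_ocean/C_land = 0.845 × 51.2 = 43.3 K.

43 K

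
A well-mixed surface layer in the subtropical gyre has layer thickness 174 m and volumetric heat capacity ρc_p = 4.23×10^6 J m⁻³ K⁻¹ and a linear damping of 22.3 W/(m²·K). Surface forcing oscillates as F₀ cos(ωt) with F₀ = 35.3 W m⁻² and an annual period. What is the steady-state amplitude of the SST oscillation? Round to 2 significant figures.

Areal heat capacity C = ρc_p × D = 4.23×10^6 × 174 = 7.36×10^8 J m⁻² K⁻¹.
Angular frequency ω = 2π / T = 2π / 3.15×10^7 s = 1.99×10^-7 s⁻¹.
√((Cω)² + λ²) = √((147)² + 22.3²) = 148 W/(m²·K).
Amplitude A = F₀ / √((Cω)²+λ²) = 35.3 / 148 = 0.238 K.

0.24 K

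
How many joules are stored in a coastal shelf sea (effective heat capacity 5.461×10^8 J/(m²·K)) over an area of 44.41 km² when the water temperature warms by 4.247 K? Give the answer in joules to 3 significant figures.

1.03×10^17 J

Areal heat capacity C = 5.461×10^8 J/(m²·K) (given).
Heat per unit area: q = C ΔT = 5.46×10^8 × 4.247 = 2.32×10^9 J/m².
Total heat: Q = q × A = 2.32×10^9 × (44.41 × 10⁶ m²) = 1.03×10^17 J.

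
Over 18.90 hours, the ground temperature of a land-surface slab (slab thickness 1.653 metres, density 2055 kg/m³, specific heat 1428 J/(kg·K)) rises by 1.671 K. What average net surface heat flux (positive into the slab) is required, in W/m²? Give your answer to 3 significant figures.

119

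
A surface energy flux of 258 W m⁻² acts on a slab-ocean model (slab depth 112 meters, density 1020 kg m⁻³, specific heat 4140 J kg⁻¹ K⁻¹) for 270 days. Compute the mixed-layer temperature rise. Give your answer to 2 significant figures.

13 K

Areal heat capacity C = ρ c_p D = 1020 × 4140 × 112 = 4.73×10^8 J/(m²·K).
Net heat input Q = F Δt = 258 × (270 days × 86400 s/day) = 6.02×10^9 J/m².
ΔT = Q / C = 6.02×10^9 / 4.73×10^8 = 12.7 K.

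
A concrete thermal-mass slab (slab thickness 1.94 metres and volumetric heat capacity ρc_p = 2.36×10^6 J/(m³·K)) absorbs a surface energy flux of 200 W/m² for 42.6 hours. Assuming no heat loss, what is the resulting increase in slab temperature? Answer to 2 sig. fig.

Areal heat capacity C = ρc_p × D = 2.36×10^6 × 1.94 = 4.58×10^6 J/(m^2 K).
Net heat input Q = F Δt = 200 × (42.6 hours × 3600 s/hour) = 3.07×10^7 J/m².
ΔT = Q / C = 3.07×10^7 / 4.58×10^6 = 6.70 K.

6.7 K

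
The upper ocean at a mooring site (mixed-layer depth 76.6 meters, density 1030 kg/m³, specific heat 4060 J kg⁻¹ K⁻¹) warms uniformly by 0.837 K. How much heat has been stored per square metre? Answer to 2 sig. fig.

2.7×10^8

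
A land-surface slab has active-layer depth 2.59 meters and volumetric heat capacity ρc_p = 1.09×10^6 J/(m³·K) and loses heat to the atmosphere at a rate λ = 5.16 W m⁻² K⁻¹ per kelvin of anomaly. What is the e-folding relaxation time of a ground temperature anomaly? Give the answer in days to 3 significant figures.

6.33 days

Areal heat capacity C = ρc_p × D = 1.09×10^6 × 2.59 = 2.82×10^6 J/(m^2 K).
Relaxation time τ = C / λ = 2.82×10^6 / 5.16 = 5.47×10^5 s.
In days: 5.47×10^5 s / (86400 s/day) = 6.33 days.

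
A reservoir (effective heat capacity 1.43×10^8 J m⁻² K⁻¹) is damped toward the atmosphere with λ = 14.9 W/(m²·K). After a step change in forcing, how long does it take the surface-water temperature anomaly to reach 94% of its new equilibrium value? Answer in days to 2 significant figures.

310 days

Areal heat capacity C = 1.43×10^8 J m⁻² K⁻¹ (given).
τ = C / λ = 1.43×10^8 / 14.9 = 9.60×10^6 s.
Fraction reached: 1 − e^(−t/τ) = 0.94 ⇒ t = −τ ln(1 − 0.94) = τ × 2.81.
t = 2.70×10^7 s = 313 days.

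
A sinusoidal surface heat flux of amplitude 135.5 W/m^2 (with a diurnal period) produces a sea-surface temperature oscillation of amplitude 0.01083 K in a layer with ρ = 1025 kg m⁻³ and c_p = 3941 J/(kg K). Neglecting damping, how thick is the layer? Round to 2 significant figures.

43 m

ω = 2π / 86400 s = 7.27×10^-5 s⁻¹.
Required C = F₀ / (A ω) = 135.5 / (0.01083 × 7.27×10^-5) = 1.72×10^8 J/(m²·K).
D = C / (ρ c_p) = 1.72×10^8 / (1025 × 3941) = 42.6 m.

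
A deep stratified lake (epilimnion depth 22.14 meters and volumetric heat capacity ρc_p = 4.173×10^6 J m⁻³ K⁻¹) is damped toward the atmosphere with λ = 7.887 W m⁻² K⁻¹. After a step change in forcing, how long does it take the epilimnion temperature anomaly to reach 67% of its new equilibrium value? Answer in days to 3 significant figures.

150 days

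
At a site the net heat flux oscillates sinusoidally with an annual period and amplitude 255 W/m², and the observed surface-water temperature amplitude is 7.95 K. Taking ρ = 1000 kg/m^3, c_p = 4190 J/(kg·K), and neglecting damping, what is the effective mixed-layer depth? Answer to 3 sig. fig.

ω = 2π / 3.15×10^7 s = 1.99×10^-7 s⁻¹.
Required C = F₀ / (A ω) = 255 / (7.95 × 1.99×10^-7) = 1.61×10^8 J/(m²·K).
D = C / (ρ c_p) = 1.61×10^8 / (1000 × 4190) = 38.4 m.

38.4 m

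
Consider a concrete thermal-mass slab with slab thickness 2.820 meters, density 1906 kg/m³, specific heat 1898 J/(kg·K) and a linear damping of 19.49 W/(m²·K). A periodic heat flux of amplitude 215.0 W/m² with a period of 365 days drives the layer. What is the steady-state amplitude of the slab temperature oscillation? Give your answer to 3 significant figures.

11.0 K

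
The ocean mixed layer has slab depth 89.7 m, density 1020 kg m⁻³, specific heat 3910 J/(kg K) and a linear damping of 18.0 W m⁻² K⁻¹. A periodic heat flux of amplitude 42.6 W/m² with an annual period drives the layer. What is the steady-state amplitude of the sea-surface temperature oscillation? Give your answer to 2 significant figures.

0.58 K

Areal heat capacity C = ρ c_p D = 1020 × 3910 × 89.7 = 3.58×10^8 J m⁻² K⁻¹.
Angular frequency ω = 2π / T = 2π / 3.15×10^7 s = 1.99×10^-7 s⁻¹.
√((Cω)² + λ²) = √((71.3)² + 18.0²) = 73.5 W/(m²·K).
Amplitude A = F₀ / √((Cω)²+λ²) = 42.6 / 73.5 = 0.579 K.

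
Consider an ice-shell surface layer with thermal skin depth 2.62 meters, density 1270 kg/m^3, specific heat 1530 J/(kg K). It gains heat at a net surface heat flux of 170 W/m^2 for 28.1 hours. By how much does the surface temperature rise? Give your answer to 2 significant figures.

3.4 K

Areal heat capacity C = ρ c_p D = 1270 × 1530 × 2.62 = 5.09×10^6 J m⁻² K⁻¹.
Net heat input Q = F Δt = 170 × (28.1 hours × 3600 s/hour) = 1.72×10^7 J/m².
ΔT = Q / C = 1.72×10^7 / 5.09×10^6 = 3.38 K.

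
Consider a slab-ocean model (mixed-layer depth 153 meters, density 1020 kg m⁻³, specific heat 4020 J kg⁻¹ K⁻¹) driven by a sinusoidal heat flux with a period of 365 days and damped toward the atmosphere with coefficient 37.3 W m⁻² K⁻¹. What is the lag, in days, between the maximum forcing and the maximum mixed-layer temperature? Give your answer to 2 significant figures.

Areal heat capacity C = ρ c_p D = 1020 × 4020 × 153 = 6.27×10^8 J/(m²·K).
ω = 2π / 3.15×10^7 s = 1.99×10^-7 s⁻¹.
Phase lag φ = arctan(Cω/λ) = arctan(125/37.3) = 1.28 rad.
Time lag = φ / ω = 1.28 / 1.99×10^-7 = 6.43×10^6 s = 74.4 days.

74 days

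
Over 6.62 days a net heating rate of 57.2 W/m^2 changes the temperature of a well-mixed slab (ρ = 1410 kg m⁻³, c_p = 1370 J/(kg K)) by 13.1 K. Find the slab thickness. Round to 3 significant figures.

Heat input Q = F Δt = 57.2 × 5.72×10^5 s = 3.27×10^7 J/m².
Required areal heat capacity C = Q / ΔT = 2.50×10^6 J/(m²·K).
Depth D = C / (ρ c_p) = 2.50×10^6 / (1410 × 1370) = 1.29 m.

1.29 m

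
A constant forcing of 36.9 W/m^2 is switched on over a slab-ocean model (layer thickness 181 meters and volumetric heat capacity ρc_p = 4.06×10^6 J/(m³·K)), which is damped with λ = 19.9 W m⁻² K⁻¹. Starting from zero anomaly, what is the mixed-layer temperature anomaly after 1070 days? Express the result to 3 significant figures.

Areal heat capacity C = ρc_p × D = 4.06×10^6 × 181 = 7.35×10^8 J/(m^2 K).
τ = C / λ = 7.35×10^8 / 19.9 = 3.69×10^7 s.
Equilibrium anomaly ΔT_eq = F / λ = 36.9 / 19.9 = 1.85 K.
t = 1070 days = 9.24×10^7 s, so t/τ = 2.50.
ΔT(t) = ΔT_eq (1 − e^(−t/τ)) = 1.85 × (1 − e^−2.50) = 1.70 K.

1.70 K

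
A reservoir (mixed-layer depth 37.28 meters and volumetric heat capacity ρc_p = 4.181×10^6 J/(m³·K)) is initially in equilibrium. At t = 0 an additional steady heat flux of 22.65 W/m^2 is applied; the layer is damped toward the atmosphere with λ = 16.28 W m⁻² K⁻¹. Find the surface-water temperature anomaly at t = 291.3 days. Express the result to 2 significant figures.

1.3 K

Areal heat capacity C = ρc_p × D = 4.181×10^6 × 37.28 = 1.56×10^8 J/(m²·K).
τ = C / λ = 1.56×10^8 / 16.28 = 9.57×10^6 s.
Equilibrium anomaly ΔT_eq = F / λ = 22.65 / 16.28 = 1.39 K.
t = 291.3 days = 2.52×10^7 s, so t/τ = 2.63.
ΔT(t) = ΔT_eq (1 − e^(−t/τ)) = 1.39 × (1 − e^−2.63) = 1.29 K.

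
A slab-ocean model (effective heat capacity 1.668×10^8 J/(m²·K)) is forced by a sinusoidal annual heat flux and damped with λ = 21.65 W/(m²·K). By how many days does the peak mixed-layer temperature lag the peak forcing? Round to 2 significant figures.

Areal heat capacity C = 1.668×10^8 J/(m²·K) (given).
ω = 2π / 3.15×10^7 s = 1.99×10^-7 s⁻¹.
Phase lag φ = arctan(Cω/λ) = arctan(33.2/21.65) = 0.993 rad.
Time lag = φ / ω = 0.993 / 1.99×10^-7 = 4.99×10^6 s = 57.7 days.

58 days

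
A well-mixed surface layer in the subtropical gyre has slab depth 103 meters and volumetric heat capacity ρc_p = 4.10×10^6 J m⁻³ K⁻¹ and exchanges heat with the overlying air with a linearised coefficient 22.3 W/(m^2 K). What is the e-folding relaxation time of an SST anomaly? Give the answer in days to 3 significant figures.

Areal heat capacity C = ρc_p × D = 4.10×10^6 × 103 = 4.22×10^8 J/(m²·K).
Relaxation time τ = C / λ = 4.22×10^8 / 22.3 = 1.89×10^7 s.
In days: 1.89×10^7 s / (86400 s/day) = 219 days.

219 days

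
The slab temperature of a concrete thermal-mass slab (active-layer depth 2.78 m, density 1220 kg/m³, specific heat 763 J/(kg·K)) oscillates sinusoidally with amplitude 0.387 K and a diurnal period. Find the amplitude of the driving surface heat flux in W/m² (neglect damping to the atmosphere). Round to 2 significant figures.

73

Areal heat capacity C = ρ c_p D = 1220 × 763 × 2.78 = 2.59×10^6 J/(m^2 K).
ω = 2π / 86400 s = 7.27×10^-5 s⁻¹.
Cω = 2.59×10^6 × 7.27×10^-5 = 188 W/(m²·K).
F₀ = A × Cω = 0.387 × 188 = 72.8 W/m².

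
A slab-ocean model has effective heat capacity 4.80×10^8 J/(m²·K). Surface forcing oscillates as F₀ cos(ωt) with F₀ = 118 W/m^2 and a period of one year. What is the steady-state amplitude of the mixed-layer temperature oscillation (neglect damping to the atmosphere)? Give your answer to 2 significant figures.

1.2 K

Areal heat capacity C = 4.80×10^8 J/(m²·K) (given).
Angular frequency ω = 2π / T = 2π / 3.15×10^7 s = 1.99×10^-7 s⁻¹.
Cω = 4.80×10^8 × 1.99×10^-7 = 95.6 W/(m²·K).
Amplitude A = F₀ / (Cω) = 118 / 95.6 = 1.23 K.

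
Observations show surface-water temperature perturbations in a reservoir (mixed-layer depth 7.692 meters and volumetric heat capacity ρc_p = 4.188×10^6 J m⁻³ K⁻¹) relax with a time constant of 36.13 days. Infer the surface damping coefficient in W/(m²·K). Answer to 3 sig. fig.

Areal heat capacity C = ρc_p × D = 4.188×10^6 × 7.692 = 3.22×10^7 J m⁻² K⁻¹.
τ = 36.13 days = 3.12×10^6 s.
λ = C / τ = 3.22×10^7 / 3.12×10^6 = 10.3 W/(m²·K).

10.3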